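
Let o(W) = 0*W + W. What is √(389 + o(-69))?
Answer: 8*√5 ≈ 17.889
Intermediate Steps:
o(W) = W (o(W) = 0 + W = W)
√(389 + o(-69)) = √(389 - 69) = √320 = 8*√5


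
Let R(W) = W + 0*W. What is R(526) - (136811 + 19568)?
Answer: -155853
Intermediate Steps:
R(W) = W (R(W) = W + 0 = W)
R(526) - (136811 + 19568) = 526 - (136811 + 19568) = 526 - 1*156379 = 526 - 156379 = -155853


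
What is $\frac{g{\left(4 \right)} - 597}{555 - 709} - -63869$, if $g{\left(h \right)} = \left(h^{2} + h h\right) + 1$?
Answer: $\frac{4918195}{77} \approx 63873.0$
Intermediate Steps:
$g{\left(h \right)} = 1 + 2 h^{2}$ ($g{\left(h \right)} = \left(h^{2} + h^{2}\right) + 1 = 2 h^{2} + 1 = 1 + 2 h^{2}$)
$\frac{g{\left(4 \right)} - 597}{555 - 709} - -63869 = \frac{\left(1 + 2 \cdot 4^{2}\right) - 597}{555 - 709} - -63869 = \frac{\left(1 + 2 \cdot 16\right) - 597}{-154} + 63869 = \left(\left(1 + 32\right) - 597\right) \left(- \frac{1}{154}\right) + 63869 = \left(33 - 597\right) \left(- \frac{1}{154}\right) + 63869 = \left(-564\right) \left(- \frac{1}{154}\right) + 63869 = \frac{282}{77} + 63869 = \frac{4918195}{77}$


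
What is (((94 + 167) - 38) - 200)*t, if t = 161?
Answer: 3703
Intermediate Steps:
(((94 + 167) - 38) - 200)*t = (((94 + 167) - 38) - 200)*161 = ((261 - 38) - 200)*161 = (223 - 200)*161 = 23*161 = 3703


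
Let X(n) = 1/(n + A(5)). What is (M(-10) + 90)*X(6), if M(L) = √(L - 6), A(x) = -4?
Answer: 45 + 2*I ≈ 45.0 + 2.0*I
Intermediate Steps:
X(n) = 1/(-4 + n) (X(n) = 1/(n - 4) = 1/(-4 + n))
M(L) = √(-6 + L)
(M(-10) + 90)*X(6) = (√(-6 - 10) + 90)/(-4 + 6) = (√(-16) + 90)/2 = (4*I + 90)*(½) = (90 + 4*I)*(½) = 45 + 2*I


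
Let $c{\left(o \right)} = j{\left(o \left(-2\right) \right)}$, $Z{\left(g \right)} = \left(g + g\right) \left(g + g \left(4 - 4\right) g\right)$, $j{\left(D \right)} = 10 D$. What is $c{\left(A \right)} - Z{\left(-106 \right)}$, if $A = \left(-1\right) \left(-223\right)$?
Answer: $-26932$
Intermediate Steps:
$A = 223$
$Z{\left(g \right)} = 2 g^{2}$ ($Z{\left(g \right)} = 2 g \left(g + g 0 g\right) = 2 g \left(g + 0 g\right) = 2 g \left(g + 0\right) = 2 g g = 2 g^{2}$)
$c{\left(o \right)} = - 20 o$ ($c{\left(o \right)} = 10 o \left(-2\right) = 10 \left(- 2 o\right) = - 20 o$)
$c{\left(A \right)} - Z{\left(-106 \right)} = \left(-20\right) 223 - 2 \left(-106\right)^{2} = -4460 - 2 \cdot 11236 = -4460 - 22472 = -26932$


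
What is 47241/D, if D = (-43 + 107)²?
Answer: 47241/4096 ≈ 11.533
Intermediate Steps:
D = 4096 (D = 64² = 4096)
47241/D = 47241/4096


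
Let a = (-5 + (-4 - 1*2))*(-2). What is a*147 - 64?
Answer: 3170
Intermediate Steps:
a = 22 (a = (-5 + (-4 - 2))*(-2) = (-5 - 6)*(-2) = -11*(-2) = 22)
a*147 - 64 = 22*147 - 64 = 3234 - 64 = 3170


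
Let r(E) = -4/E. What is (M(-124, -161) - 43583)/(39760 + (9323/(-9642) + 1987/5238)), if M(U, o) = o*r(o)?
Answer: -183446045271/167336751145 ≈ -1.0963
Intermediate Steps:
M(U, o) = -4 (M(U, o) = o*(-4/o) = -4)
(M(-124, -161) - 43583)/(39760 + (9323/(-9642) + 1987/5238)) = (-4 - 43583)/(39760 + (9323/(-9642) + 1987/5238)) = -43587/(39760 + (9323*(-1/9642) + 1987*(1/5238))) = -43587/(39760 + (-9323/9642 + 1987/5238)) = -43587/(39760 - 2472935/4208733) = -43587/167336751145/4208733 = -43587*4208733/167336751145 = -183446045271/167336751145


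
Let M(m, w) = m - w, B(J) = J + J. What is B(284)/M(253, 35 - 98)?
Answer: 142/79 ≈ 1.7975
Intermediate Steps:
B(J) = 2*J
B(284)/M(253, 35 - 98) = (2*284)/(253 - (35 - 98)) = 568/(253 - 1*(-63)) = 568/(253 + 63) = 568/316 = 568*(1/316) = 142/79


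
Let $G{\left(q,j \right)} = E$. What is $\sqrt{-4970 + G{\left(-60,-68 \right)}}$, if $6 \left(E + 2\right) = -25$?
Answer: $\frac{i \sqrt{179142}}{6} \approx 70.542 i$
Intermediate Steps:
$E = - \frac{37}{6}$ ($E = -2 + \frac{1}{6} \left(-25\right) = -2 - \frac{25}{6} = - \frac{37}{6} \approx -6.1667$)
$G{\left(q,j \right)} = - \frac{37}{6}$
$\sqrt{-4970 + G{\left(-60,-68 \right)}} = \sqrt{-4970 - \frac{37}{6}} = \sqrt{- \frac{29857}{6}} = \frac{i \sqrt{179142}}{6}$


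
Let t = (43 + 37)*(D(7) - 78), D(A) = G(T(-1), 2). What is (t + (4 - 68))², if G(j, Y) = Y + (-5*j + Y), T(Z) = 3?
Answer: 51609856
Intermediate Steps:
G(j, Y) = -5*j + 2*Y (G(j, Y) = Y + (Y - 5*j) = -5*j + 2*Y)
D(A) = -11 (D(A) = -5*3 + 2*2 = -15 + 4 = -11)
t = -7120 (t = (43 + 37)*(-11 - 78) = 80*(-89) = -7120)
(t + (4 - 68))² = (-7120 + (4 - 68))² = (-7120 - 64)² = (-7184)² = 51609856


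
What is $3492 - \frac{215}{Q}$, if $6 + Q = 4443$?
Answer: $\frac{15493789}{4437} \approx 3492.0$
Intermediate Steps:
$Q = 4437$ ($Q = -6 + 4443 = 4437$)
$3492 - \frac{215}{Q} = 3492 - \frac{215}{4437} = \frac{15493789}{4437}$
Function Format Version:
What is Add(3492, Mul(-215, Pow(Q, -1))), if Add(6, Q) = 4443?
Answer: Rational(15493789, 4437) ≈ 3492.0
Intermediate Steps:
Q = 4437 (Q = Add(-6, 4443) = 4437)
Add(3492, Mul(-215, Pow(Q, -1))) = Add(3492, Mul(-215, Pow(4437, -1))) = Add(3492, Mul(-215, Rational(1, 4437))) = Add(3492, Rational(-215, 4437)) = Rational(15493789, 4437)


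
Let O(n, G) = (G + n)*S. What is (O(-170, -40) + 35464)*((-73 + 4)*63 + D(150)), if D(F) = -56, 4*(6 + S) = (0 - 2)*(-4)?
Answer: -159846512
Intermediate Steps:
S = -4 (S = -6 + ((0 - 2)*(-4))/4 = -6 + (-2*(-4))/4 = -6 + (1/4)*8 = -6 + 2 = -4)
O(n, G) = -4*G - 4*n (O(n, G) = (G + n)*(-4) = -4*G - 4*n)
(O(-170, -40) + 35464)*((-73 + 4)*63 + D(150)) = ((-4*(-40) - 4*(-170)) + 35464)*((-73 + 4)*63 - 56) = ((160 + 680) + 35464)*(-69*63 - 56) = (840 + 35464)*(-4347 - 56) = 36304*(-4403) = -159846512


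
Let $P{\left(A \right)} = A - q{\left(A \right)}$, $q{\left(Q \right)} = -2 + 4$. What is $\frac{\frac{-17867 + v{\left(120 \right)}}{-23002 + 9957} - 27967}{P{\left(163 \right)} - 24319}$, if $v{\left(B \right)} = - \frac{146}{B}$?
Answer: $\frac{21888698807}{18908466600} \approx 1.1576$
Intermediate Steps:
$q{\left(Q \right)} = 2$
$P{\left(A \right)} = -2 + A$ ($P{\left(A \right)} = A - 2 = -2 + A$)
$\frac{\frac{-17867 + v{\left(120 \right)}}{-23002 + 9957} - 27967}{P{\left(163 \right)} - 24319} = \frac{\frac{-17867 - \frac{146}{120}}{-23002 + 9957} - 27967}{\left(-2 + 163\right) - 24319} = \frac{\frac{-17867 - \frac{73}{60}}{-13045} - 27967}{161 - 24319} = \frac{\left(-17867 - \frac{73}{60}\right) \left(- \frac{1}{13045}\right) - 27967}{-24158} = \left(\left(- \frac{1072093}{60}\right) \left(- \frac{1}{13045}\right) - 27967\right) \left(- \frac{1}{24158}\right) = \left(\frac{1072093}{782700} - 27967\right) \left(- \frac{1}{24158}\right) = \left(- \frac{21888698807}{782700}\right) \left(- \frac{1}{24158}\right) = \frac{21888698807}{18908466600}$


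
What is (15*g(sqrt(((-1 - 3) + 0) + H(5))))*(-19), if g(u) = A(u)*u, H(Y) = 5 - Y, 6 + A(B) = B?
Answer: 1140 + 3420*I ≈ 1140.0 + 3420.0*I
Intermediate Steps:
A(B) = -6 + B
g(u) = u*(-6 + u) (g(u) = (-6 + u)*u = u*(-6 + u))
(15*g(sqrt(((-1 - 3) + 0) + H(5))))*(-19) = (15*(sqrt(((-1 - 3) + 0) + (5 - 1*5))*(-6 + sqrt(((-1 - 3) + 0) + (5 - 1*5)))))*(-19) = (15*(sqrt((-4 + 0) + (5 - 5))*(-6 + sqrt((-4 + 0) + (5 - 5)))))*(-19) = (15*(sqrt(-4 + 0)*(-6 + sqrt(-4 + 0))))*(-19) = (15*(sqrt(-4)*(-6 + sqrt(-4))))*(-19) = (15*((2*I)*(-6 + 2*I)))*(-19) = (15*(2*I*(-6 + 2*I)))*(-19) = (30*I*(-6 + 2*I))*(-19) = -570*I*(-6 + 2*I)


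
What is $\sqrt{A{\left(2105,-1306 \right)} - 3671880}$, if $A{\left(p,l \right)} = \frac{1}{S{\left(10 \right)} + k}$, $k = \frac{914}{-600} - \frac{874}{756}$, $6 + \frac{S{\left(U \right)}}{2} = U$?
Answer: $\frac{2 i \sqrt{9282615419042295}}{100559} \approx 1916.2 i$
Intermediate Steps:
$S{\left(U \right)} = -12 + 2 U$
$k = - \frac{50641}{18900}$ ($k = 914 \left(- \frac{1}{600}\right) - \frac{437}{378} = - \frac{457}{300} - \frac{437}{378} = - \frac{50641}{18900} \approx -2.6794$)
$A{\left(p,l \right)} = \frac{18900}{100559}$ ($A{\left(p,l \right)} = \frac{1}{\left(-12 + 2 \cdot 10\right) - \frac{50641}{18900}} = \frac{1}{\left(-12 + 20\right) - \frac{50641}{18900}} = \frac{1}{8 - \frac{50641}{18900}} = \frac{1}{\frac{100559}{18900}} = \frac{18900}{100559}$)
$\sqrt{A{\left(2105,-1306 \right)} - 3671880} = \sqrt{\frac{18900}{100559} - 3671880} = \sqrt{- \frac{369240562020}{100559}} = \frac{2 i \sqrt{9282615419042295}}{100559}$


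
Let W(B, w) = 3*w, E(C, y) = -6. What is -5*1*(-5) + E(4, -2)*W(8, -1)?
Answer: 43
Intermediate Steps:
-5*1*(-5) + E(4, -2)*W(8, -1) = -5*1*(-5) - 18*(-1) = -5*(-5) - 6*(-3) = 25 + 18 = 43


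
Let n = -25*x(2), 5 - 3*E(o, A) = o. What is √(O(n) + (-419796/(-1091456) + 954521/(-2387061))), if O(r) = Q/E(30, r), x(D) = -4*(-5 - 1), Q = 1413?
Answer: I*√7430050975046191123066/6619339560 ≈ 13.022*I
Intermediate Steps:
E(o, A) = 5/3 - o/3
x(D) = 24 (x(D) = -4*(-6) = 24)
n = -600 (n = -25*24 = -600)
O(r) = -4239/25 (O(r) = 1413/(5/3 - ⅓*30) = 1413/(5/3 - 10) = 1413/(-25/3) = 1413*(-3/25) = -4239/25)
√(O(n) + (-419796/(-1091456) + 954521/(-2387061))) = √(-4239/25 + (-419796/(-1091456) + 954521/(-2387061))) = √(-4239/25 + (-419796*(-1/1091456) + 954521*(-1/2387061))) = √(-4239/25 + (104949/272864 - 23281/58221)) = √(-4239/25 - 242311055/15886414944) = √(-67348570723991/397160373600) = I*√7430050975046191123066/6619339560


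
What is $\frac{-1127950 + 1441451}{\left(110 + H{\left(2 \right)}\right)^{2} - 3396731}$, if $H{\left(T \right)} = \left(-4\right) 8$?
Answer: $- \frac{313501}{3390647} \approx -0.092461$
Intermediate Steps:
$H{\left(T \right)} = -32$
$\frac{-1127950 + 1441451}{\left(110 + H{\left(2 \right)}\right)^{2} - 3396731} = \frac{-1127950 + 1441451}{\left(110 - 32\right)^{2} - 3396731} = \frac{313501}{78^{2} - 3396731} = \frac{313501}{6084 - 3396731} = \frac{313501}{-3390647} = 313501 \left(- \frac{1}{3390647}\right) = - \frac{313501}{3390647}$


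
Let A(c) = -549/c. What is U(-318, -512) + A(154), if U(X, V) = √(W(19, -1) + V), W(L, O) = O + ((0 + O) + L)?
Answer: -549/154 + 3*I*√55 ≈ -3.5649 + 22.249*I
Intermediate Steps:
W(L, O) = L + 2*O (W(L, O) = O + (O + L) = O + (L + O) = L + 2*O)
U(X, V) = √(17 + V) (U(X, V) = √((19 + 2*(-1)) + V) = √((19 - 2) + V) = √(17 + V))
U(-318, -512) + A(154) = √(17 - 512) - 549/154 = √(-495) - 549*1/154 = 3*I*√55 - 549/154 = -549/154 + 3*I*√55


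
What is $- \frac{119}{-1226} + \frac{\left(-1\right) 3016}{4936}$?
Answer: $- \frac{388779}{756442} \approx -0.51396$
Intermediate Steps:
$- \frac{119}{-1226} + \frac{\left(-1\right) 3016}{4936} = \left(-119\right) \left(- \frac{1}{1226}\right) - \frac{377}{617} = \frac{119}{1226} - \frac{377}{617} = - \frac{388779}{756442}$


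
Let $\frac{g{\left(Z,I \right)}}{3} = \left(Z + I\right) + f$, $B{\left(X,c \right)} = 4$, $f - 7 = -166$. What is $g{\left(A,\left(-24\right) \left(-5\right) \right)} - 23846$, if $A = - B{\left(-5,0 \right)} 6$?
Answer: $-24035$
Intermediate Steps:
$f = -159$ ($f = 7 - 166 = -159$)
$A = -24$ ($A = \left(-1\right) 4 \cdot 6 = \left(-4\right) 6 = -24$)
$g{\left(Z,I \right)} = -477 + 3 I + 3 Z$ ($g{\left(Z,I \right)} = 3 \left(\left(Z + I\right) - 159\right) = 3 \left(\left(I + Z\right) - 159\right) = 3 \left(-159 + I + Z\right) = -477 + 3 I + 3 Z$)
$g{\left(A,\left(-24\right) \left(-5\right) \right)} - 23846 = \left(-477 + 3 \left(\left(-24\right) \left(-5\right)\right) + 3 \left(-24\right)\right) - 23846 = \left(-477 + 3 \cdot 120 - 72\right) - 23846 = \left(-477 + 360 - 72\right) - 23846 = -189 - 23846 = -24035$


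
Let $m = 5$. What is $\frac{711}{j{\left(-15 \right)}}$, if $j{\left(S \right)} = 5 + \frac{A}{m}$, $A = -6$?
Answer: $\frac{3555}{19} \approx 187.11$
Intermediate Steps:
$j{\left(S \right)} = \frac{19}{5}$ ($j{\left(S \right)} = 5 - \frac{6}{5} = \frac{19}{5}$)
$\frac{711}{j{\left(-15 \right)}} = \frac{711}{\frac{19}{5}} = 711 \cdot \frac{5}{19} = \frac{3555}{19}$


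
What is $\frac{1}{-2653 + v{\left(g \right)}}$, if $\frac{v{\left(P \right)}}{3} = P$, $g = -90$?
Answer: $- \frac{1}{2923} \approx -0.00034211$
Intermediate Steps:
$v{\left(P \right)} = 3 P$
$\frac{1}{-2653 + v{\left(g \right)}} = \frac{1}{-2653 + 3 \left(-90\right)} = \frac{1}{-2653 - 270} = \frac{1}{-2923} = - \frac{1}{2923}$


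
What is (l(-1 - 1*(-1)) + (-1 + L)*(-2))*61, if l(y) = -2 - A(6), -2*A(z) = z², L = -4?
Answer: 1586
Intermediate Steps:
A(z) = -z²/2
l(y) = 16 (l(y) = -2 - (-1)*6²/2 = -2 - (-1)*36/2 = -2 - 1*(-18) = -2 + 18 = 16)
(l(-1 - 1*(-1)) + (-1 + L)*(-2))*61 = (16 + (-1 - 4)*(-2))*61 = (16 - 5*(-2))*61 = (16 + 10)*61 = 26*61 = 1586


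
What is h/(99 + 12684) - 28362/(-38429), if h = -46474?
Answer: -1423397900/491237907 ≈ -2.8976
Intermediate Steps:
h/(99 + 12684) - 28362/(-38429) = -46474/(99 + 12684) - 28362/(-38429) = -46474/12783 - 28362*(-1/38429) = -46474*1/12783 + 28362/38429 = -46474/12783 + 28362/38429 = -1423397900/491237907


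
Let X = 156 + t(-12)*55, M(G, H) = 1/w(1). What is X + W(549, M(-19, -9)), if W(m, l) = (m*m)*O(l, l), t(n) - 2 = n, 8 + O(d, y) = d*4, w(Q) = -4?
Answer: -2713003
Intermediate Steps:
O(d, y) = -8 + 4*d (O(d, y) = -8 + d*4 = -8 + 4*d)
t(n) = 2 + n
M(G, H) = -¼ (M(G, H) = 1/(-4) = -¼)
W(m, l) = m²*(-8 + 4*l) (W(m, l) = (m*m)*(-8 + 4*l) = m²*(-8 + 4*l))
X = -394 (X = 156 + (2 - 12)*55 = 156 - 10*55 = 156 - 550 = -394)
X + W(549, M(-19, -9)) = -394 + 4*549²*(-2 - ¼) = -394 + 4*301401*(-9/4) = -394 - 2712609 = -2713003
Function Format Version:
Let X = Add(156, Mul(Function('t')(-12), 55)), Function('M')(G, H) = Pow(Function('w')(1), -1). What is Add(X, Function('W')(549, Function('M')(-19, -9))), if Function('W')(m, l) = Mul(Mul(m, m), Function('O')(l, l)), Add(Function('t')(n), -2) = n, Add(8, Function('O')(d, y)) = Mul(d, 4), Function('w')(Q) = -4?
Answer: -2713003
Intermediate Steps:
Function('O')(d, y) = Add(-8, Mul(4, d)) (Function('O')(d, y) = Add(-8, Mul(d, 4)) = Add(-8, Mul(4, d)))
Function('t')(n) = Add(2, n)
Function('M')(G, H) = Rational(-1, 4) (Function('M')(G, H) = Pow(-4, -1) = Rational(-1, 4))
Function('W')(m, l) = Mul(Pow(m, 2), Add(-8, Mul(4, l))) (Function('W')(m, l) = Mul(Mul(m, m), Add(-8, Mul(4, l))) = Mul(Pow(m, 2), Add(-8, Mul(4, l))))
X = -394 (X = Add(156, Mul(Add(2, -12), 55)) = Add(156, Mul(-10, 55)) = Add(156, -550) = -394)
Add(X, Function('W')(549, Function('M')(-19, -9))) = Add(-394, Mul(4, Pow(549, 2), Add(-2, Rational(-1, 4)))) = Add(-394, Mul(4, 301401, Rational(-9, 4))) = Add(-394, -2712609) = -2713003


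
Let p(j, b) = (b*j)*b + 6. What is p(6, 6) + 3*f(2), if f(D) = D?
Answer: 228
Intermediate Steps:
p(j, b) = 6 + j*b**2 (p(j, b) = j*b**2 + 6 = 6 + j*b**2)
p(6, 6) + 3*f(2) = (6 + 6*6**2) + 3*2 = (6 + 6*36) + 6 = (6 + 216) + 6 = 222 + 6 = 228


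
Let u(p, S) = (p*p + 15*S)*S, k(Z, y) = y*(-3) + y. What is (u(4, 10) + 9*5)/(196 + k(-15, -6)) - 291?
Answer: -58823/208 ≈ -282.80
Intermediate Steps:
k(Z, y) = -2*y (k(Z, y) = -3*y + y = -2*y)
u(p, S) = S*(p² + 15*S) (u(p, S) = (p² + 15*S)*S = S*(p² + 15*S))
(u(4, 10) + 9*5)/(196 + k(-15, -6)) - 291 = (10*(4² + 15*10) + 9*5)/(196 - 2*(-6)) - 291 = (10*(16 + 150) + 45)/(196 + 12) - 291 = (10*166 + 45)/208 - 291 = (1660 + 45)*(1/208) - 291 = 1705*(1/208) - 291 = 1705/208 - 291 = -58823/208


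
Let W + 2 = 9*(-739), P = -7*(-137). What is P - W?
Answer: 7612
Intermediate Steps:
P = 959
W = -6653 (W = -2 + 9*(-739) = -2 - 6651 = -6653)
P - W = 959 - 1*(-6653) = 959 + 6653 = 7612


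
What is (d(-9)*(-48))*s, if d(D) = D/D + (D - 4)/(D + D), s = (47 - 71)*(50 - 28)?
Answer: 43648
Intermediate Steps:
s = -528 (s = -24*22 = -528)
d(D) = 1 + (-4 + D)/(2*D) (d(D) = 1 + (-4 + D)/((2*D)) = 1 + (-4 + D)*(1/(2*D)) = 1 + (-4 + D)/(2*D))
(d(-9)*(-48))*s = ((3/2 - 2/(-9))*(-48))*(-528) = ((3/2 - 2*(-⅑))*(-48))*(-528) = ((3/2 + 2/9)*(-48))*(-528) = ((31/18)*(-48))*(-528) = -248/3*(-528) = 43648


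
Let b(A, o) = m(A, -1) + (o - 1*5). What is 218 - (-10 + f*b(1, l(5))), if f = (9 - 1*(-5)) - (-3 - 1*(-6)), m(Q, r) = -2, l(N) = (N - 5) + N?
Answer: 250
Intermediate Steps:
l(N) = -5 + 2*N (l(N) = (-5 + N) + N = -5 + 2*N)
b(A, o) = -7 + o (b(A, o) = -2 + (o - 1*5) = -2 + (o - 5) = -2 + (-5 + o) = -7 + o)
f = 11 (f = (9 + 5) - (-3 + 6) = 14 - 1*3 = 14 - 3 = 11)
218 - (-10 + f*b(1, l(5))) = 218 - (-10 + 11*(-7 + (-5 + 2*5))) = 218 - (-10 + 11*(-7 + (-5 + 10))) = 218 - (-10 + 11*(-7 + 5)) = 218 - (-10 + 11*(-2)) = 218 - (-10 - 22) = 218 - 1*(-32) = 218 + 32 = 250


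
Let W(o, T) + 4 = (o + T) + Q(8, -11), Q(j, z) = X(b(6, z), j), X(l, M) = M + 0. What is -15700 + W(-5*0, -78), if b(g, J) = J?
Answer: -15774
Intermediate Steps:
X(l, M) = M
Q(j, z) = j
W(o, T) = 4 + T + o (W(o, T) = -4 + ((o + T) + 8) = -4 + ((T + o) + 8) = -4 + (8 + T + o) = 4 + T + o)
-15700 + W(-5*0, -78) = -15700 + (4 - 78 - 5*0) = -15700 + (4 - 78 + 0) = -15700 - 74 = -15774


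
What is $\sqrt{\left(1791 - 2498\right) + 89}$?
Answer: $i \sqrt{618} \approx 24.86 i$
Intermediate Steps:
$\sqrt{\left(1791 - 2498\right) + 89} = \sqrt{-707 + 89} = \sqrt{-618} = i \sqrt{618}$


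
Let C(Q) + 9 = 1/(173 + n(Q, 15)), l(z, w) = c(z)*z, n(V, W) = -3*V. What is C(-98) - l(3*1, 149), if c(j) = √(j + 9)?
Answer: -4202/467 - 6*√3 ≈ -19.390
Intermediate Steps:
c(j) = √(9 + j)
l(z, w) = z*√(9 + z) (l(z, w) = √(9 + z)*z = z*√(9 + z))
C(Q) = -9 + 1/(173 - 3*Q)
C(-98) - l(3*1, 149) = (1556 - 27*(-98))/(-173 + 3*(-98)) - 3*1*√(9 + 3*1) = (1556 + 2646)/(-173 - 294) - 3*√(9 + 3) = 4202/(-467) - 3*√12 = -1/467*4202 - 3*2*√3 = -4202/467 - 6*√3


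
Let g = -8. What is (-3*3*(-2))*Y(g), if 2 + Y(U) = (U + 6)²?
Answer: 36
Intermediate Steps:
Y(U) = -2 + (6 + U)² (Y(U) = -2 + (U + 6)² = -2 + (6 + U)²)
(-3*3*(-2))*Y(g) = (-3*3*(-2))*(-2 + (6 - 8)²) = (-9*(-2))*(-2 + (-2)²) = 18*(-2 + 4) = 18*2 = 36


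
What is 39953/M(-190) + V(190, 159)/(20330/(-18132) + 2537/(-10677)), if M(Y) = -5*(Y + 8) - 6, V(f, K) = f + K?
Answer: -2809353067909/13211673432 ≈ -212.64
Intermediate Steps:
V(f, K) = K + f
M(Y) = -46 - 5*Y (M(Y) = -5*(8 + Y) - 6 = (-40 - 5*Y) - 6 = -46 - 5*Y)
39953/M(-190) + V(190, 159)/(20330/(-18132) + 2537/(-10677)) = 39953/(-46 - 5*(-190)) + (159 + 190)/(20330/(-18132) + 2537/(-10677)) = 39953/(-46 + 950) + 349/(20330*(-1/18132) + 2537*(-1/10677)) = 39953/904 + 349/(-10165/9066 - 2537/10677) = 39953*(1/904) + 349/(-14614683/10755298) = 39953/904 + 349*(-10755298/14614683) = 39953/904 - 3753599002/14614683 = -2809353067909/13211673432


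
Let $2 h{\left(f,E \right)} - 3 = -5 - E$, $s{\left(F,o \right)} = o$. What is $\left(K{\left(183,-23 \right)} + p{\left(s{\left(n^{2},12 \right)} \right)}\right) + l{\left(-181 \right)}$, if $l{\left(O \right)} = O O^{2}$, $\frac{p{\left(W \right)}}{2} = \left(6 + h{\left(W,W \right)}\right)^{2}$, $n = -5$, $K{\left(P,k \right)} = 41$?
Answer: $-5929698$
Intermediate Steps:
$h{\left(f,E \right)} = -1 - \frac{E}{2}$ ($h{\left(f,E \right)} = \frac{3}{2} + \frac{-5 - E}{2} = \frac{3}{2} - \left(\frac{5}{2} + \frac{E}{2}\right) = -1 - \frac{E}{2}$)
$p{\left(W \right)} = 2 \left(5 - \frac{W}{2}\right)^{2}$ ($p{\left(W \right)} = 2 \left(6 - \left(1 + \frac{W}{2}\right)\right)^{2} = 2 \left(5 - \frac{W}{2}\right)^{2}$)
$l{\left(O \right)} = O^{3}$
$\left(K{\left(183,-23 \right)} + p{\left(s{\left(n^{2},12 \right)} \right)}\right) + l{\left(-181 \right)} = \left(41 + \frac{\left(-10 + 12\right)^{2}}{2}\right) + \left(-181\right)^{3} = \left(41 + \frac{2^{2}}{2}\right) - 5929741 = \left(41 + \frac{1}{2} \cdot 4\right) - 5929741 = \left(41 + 2\right) - 5929741 = 43 - 5929741 = -5929698$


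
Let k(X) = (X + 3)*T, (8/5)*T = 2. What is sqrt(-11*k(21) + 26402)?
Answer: 2*sqrt(6518) ≈ 161.47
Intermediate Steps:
T = 5/4 (T = (5/8)*2 = 5/4 ≈ 1.2500)
k(X) = 15/4 + 5*X/4 (k(X) = (X + 3)*(5/4) = (3 + X)*(5/4) = 15/4 + 5*X/4)
sqrt(-11*k(21) + 26402) = sqrt(-11*(15/4 + (5/4)*21) + 26402) = sqrt(-11*(15/4 + 105/4) + 26402) = sqrt(-11*30 + 26402) = sqrt(-330 + 26402) = sqrt(26072) = 2*sqrt(6518)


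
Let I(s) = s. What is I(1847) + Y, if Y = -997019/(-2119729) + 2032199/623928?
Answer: 2447694914095367/1322558275512 ≈ 1850.7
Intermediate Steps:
Y = 4929779224703/1322558275512 (Y = -997019*(-1/2119729) + 2032199*(1/623928) = 997019/2119729 + 2032199/623928 = 4929779224703/1322558275512 ≈ 3.7275)
I(1847) + Y = 1847 + 4929779224703/1322558275512 = 2447694914095367/1322558275512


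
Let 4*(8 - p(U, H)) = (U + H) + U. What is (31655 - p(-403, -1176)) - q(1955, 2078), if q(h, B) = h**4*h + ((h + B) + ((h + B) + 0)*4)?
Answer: -57116791643421777/2 ≈ -2.8558e+16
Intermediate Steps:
p(U, H) = 8 - U/2 - H/4 (p(U, H) = 8 - ((U + H) + U)/4 = 8 - ((H + U) + U)/4 = 8 - (H + 2*U)/4 = 8 + (-U/2 - H/4) = 8 - U/2 - H/4)
q(h, B) = h**5 + 5*B + 5*h (q(h, B) = h**5 + ((B + h) + ((B + h) + 0)*4) = h**5 + ((B + h) + (B + h)*4) = h**5 + ((B + h) + (4*B + 4*h)) = h**5 + (5*B + 5*h) = h**5 + 5*B + 5*h)
(31655 - p(-403, -1176)) - q(1955, 2078) = (31655 - (8 - 1/2*(-403) - 1/4*(-1176))) - (1955**5 + 5*2078 + 5*1955) = (31655 - (8 + 403/2 + 294)) - (28558395821721875 + 10390 + 9775) = (31655 - 1*1007/2) - 1*28558395821742040 = (31655 - 1007/2) - 28558395821742040 = 62303/2 - 28558395821742040 = -57116791643421777/2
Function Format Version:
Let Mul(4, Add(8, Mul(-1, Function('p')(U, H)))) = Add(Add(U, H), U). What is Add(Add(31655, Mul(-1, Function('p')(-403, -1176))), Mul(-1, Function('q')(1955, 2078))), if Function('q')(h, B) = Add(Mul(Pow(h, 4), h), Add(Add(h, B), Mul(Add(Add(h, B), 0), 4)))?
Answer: Rational(-57116791643421777, 2) ≈ -2.8558e+16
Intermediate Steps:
Function('p')(U, H) = Add(8, Mul(Rational(-1, 2), U), Mul(Rational(-1, 4), H)) (Function('p')(U, H) = Add(8, Mul(Rational(-1, 4), Add(Add(U, H), U))) = Add(8, Mul(Rational(-1, 4), Add(Add(H, U), U))) = Add(8, Mul(Rational(-1, 4), Add(H, Mul(2, U)))) = Add(8, Add(Mul(Rational(-1, 2), U), Mul(Rational(-1, 4), H))) = Add(8, Mul(Rational(-1, 2), U), Mul(Rational(-1, 4), H)))
Function('q')(h, B) = Add(Pow(h, 5), Mul(5, B), Mul(5, h)) (Function('q')(h, B) = Add(Pow(h, 5), Add(Add(B, h), Mul(Add(Add(B, h), 0), 4))) = Add(Pow(h, 5), Add(Add(B, h), Mul(Add(B, h), 4))) = Add(Pow(h, 5), Add(Add(B, h), Add(Mul(4, B), Mul(4, h)))) = Add(Pow(h, 5), Add(Mul(5, B), Mul(5, h))) = Add(Pow(h, 5), Mul(5, B), Mul(5, h)))
Add(Add(31655, Mul(-1, Function('p')(-403, -1176))), Mul(-1, Function('q')(1955, 2078))) = Add(Add(31655, Mul(-1, Add(8, Mul(Rational(-1, 2), -403), Mul(Rational(-1, 4), -1176)))), Mul(-1, Add(Pow(1955, 5), Mul(5, 2078), Mul(5, 1955)))) = Add(Add(31655, Mul(-1, Add(8, Rational(403, 2), 294))), Mul(-1, Add(28558395821721875, 10390, 9775))) = Add(Add(31655, Mul(-1, Rational(1007, 2))), Mul(-1, 28558395821742040)) = Add(Add(31655, Rational(-1007, 2)), -28558395821742040) = Add(Rational(62303, 2), -28558395821742040) = Rational(-57116791643421777, 2)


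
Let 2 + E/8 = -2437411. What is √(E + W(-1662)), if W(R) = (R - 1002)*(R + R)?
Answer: 2*I*√2661042 ≈ 3262.5*I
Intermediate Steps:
E = -19499304 (E = -16 + 8*(-2437411) = -16 - 19499288 = -19499304)
W(R) = 2*R*(-1002 + R) (W(R) = (-1002 + R)*(2*R) = 2*R*(-1002 + R))
√(E + W(-1662)) = √(-19499304 + 2*(-1662)*(-1002 - 1662)) = √(-19499304 + 2*(-1662)*(-2664)) = √(-19499304 + 8855136) = √(-10644168) = 2*I*√2661042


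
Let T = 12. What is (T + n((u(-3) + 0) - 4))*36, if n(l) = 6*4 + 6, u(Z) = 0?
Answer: 1512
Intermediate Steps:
n(l) = 30 (n(l) = 24 + 6 = 30)
(T + n((u(-3) + 0) - 4))*36 = (12 + 30)*36 = 42*36 = 1512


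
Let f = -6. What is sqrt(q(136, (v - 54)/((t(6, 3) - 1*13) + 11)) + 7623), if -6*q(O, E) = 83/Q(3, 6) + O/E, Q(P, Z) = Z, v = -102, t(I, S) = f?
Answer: sqrt(46357233)/78 ≈ 87.290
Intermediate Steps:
t(I, S) = -6
q(O, E) = -83/36 - O/(6*E) (q(O, E) = -(83/6 + O/E)/6 = -83/36 - O/(6*E))
sqrt(q(136, (v - 54)/((t(6, 3) - 1*13) + 11)) + 7623) = sqrt((-83/36 - 1/6*136/(-102 - 54)/((-6 - 1*13) + 11)) + 7623) = sqrt((-83/36 - 1/6*136/(-156/((-6 - 13) + 11))) + 7623) = sqrt((-83/36 - 1/6*136/(-156/(-19 + 11))) + 7623) = sqrt((-83/36 - 1/6*136/(-156/(-8))) + 7623) = sqrt((-83/36 - 1/6*136/(-156*(-1/8))) + 7623) = sqrt((-83/36 - 1/6*136/39/2) + 7623) = sqrt((-83/36 - 1/6*136*2/39) + 7623) = sqrt((-83/36 - 136/117) + 7623) = sqrt(-541/156 + 7623) = sqrt(1188647/156) = sqrt(46357233)/78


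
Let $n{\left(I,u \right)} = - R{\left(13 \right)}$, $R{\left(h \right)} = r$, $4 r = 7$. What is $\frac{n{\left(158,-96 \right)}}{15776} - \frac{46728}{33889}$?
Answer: $- \frac{2948960935}{2138531456} \approx -1.379$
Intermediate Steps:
$r = \frac{7}{4}$ ($r = \frac{1}{4} \cdot 7 = \frac{7}{4} \approx 1.75$)
$R{\left(h \right)} = \frac{7}{4}$
$n{\left(I,u \right)} = - \frac{7}{4}$ ($n{\left(I,u \right)} = \left(-1\right) \frac{7}{4} = - \frac{7}{4}$)
$\frac{n{\left(158,-96 \right)}}{15776} - \frac{46728}{33889} = - \frac{7}{4 \cdot 15776} - \frac{46728}{33889} = \left(- \frac{7}{4}\right) \frac{1}{15776} - \frac{46728}{33889} = - \frac{7}{63104} - \frac{46728}{33889} = - \frac{2948960935}{2138531456}$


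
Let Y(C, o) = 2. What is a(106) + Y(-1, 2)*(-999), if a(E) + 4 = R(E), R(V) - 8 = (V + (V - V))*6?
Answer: -1358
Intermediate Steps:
R(V) = 8 + 6*V (R(V) = 8 + (V + (V - V))*6 = 8 + (V + 0)*6 = 8 + V*6 = 8 + 6*V)
a(E) = 4 + 6*E (a(E) = -4 + (8 + 6*E) = 4 + 6*E)
a(106) + Y(-1, 2)*(-999) = (4 + 6*106) + 2*(-999) = (4 + 636) - 1998 = 640 - 1998 = -1358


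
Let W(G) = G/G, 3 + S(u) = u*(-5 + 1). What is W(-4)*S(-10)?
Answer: 37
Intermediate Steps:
S(u) = -3 - 4*u (S(u) = -3 + u*(-5 + 1) = -3 + u*(-4) = -3 - 4*u)
W(G) = 1
W(-4)*S(-10) = 1*(-3 - 4*(-10)) = 1*(-3 + 40) = 1*37 = 37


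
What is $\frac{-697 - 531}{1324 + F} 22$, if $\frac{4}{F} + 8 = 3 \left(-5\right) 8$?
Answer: $- \frac{864512}{42367} \approx -20.405$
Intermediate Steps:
$F = - \frac{1}{32}$ ($F = \frac{4}{-8 + 3 \left(-5\right) 8} = \frac{4}{-8 - 120} = \frac{4}{-128} = 4 \left(- \frac{1}{128}\right) = - \frac{1}{32} \approx -0.03125$)
$\frac{-697 - 531}{1324 + F} 22 = \frac{-697 - 531}{1324 - \frac{1}{32}} \cdot 22 = - \frac{1228}{\frac{42367}{32}} \cdot 22 = \left(-1228\right) \frac{32}{42367} \cdot 22 = \left(- \frac{39296}{42367}\right) 22 = - \frac{864512}{42367}$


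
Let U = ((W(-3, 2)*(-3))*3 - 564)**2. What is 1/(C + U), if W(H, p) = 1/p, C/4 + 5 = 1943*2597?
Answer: 4/82028225 ≈ 4.8764e-8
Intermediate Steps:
C = 20183864 (C = -20 + 4*(1943*2597) = -20 + 4*5045971 = -20 + 20183884 = 20183864)
U = 1292769/4 (U = ((-3/2)*3 - 564)**2 = (((1/2)*(-3))*3 - 564)**2 = (-3/2*3 - 564)**2 = (-9/2 - 564)**2 = (-1137/2)**2 = 1292769/4 ≈ 3.2319e+5)
1/(C + U) = 1/(20183864 + 1292769/4) = 1/(82028225/4) = 4/82028225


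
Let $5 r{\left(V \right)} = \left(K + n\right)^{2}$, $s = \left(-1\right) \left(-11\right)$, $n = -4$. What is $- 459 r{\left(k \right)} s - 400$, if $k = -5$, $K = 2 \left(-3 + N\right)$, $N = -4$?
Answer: $- \frac{1637876}{5} \approx -3.2758 \cdot 10^{5}$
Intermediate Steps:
$K = -14$ ($K = 2 \left(-3 - 4\right) = 2 \left(-7\right) = -14$)
$s = 11$
$r{\left(V \right)} = \frac{324}{5}$ ($r{\left(V \right)} = \frac{\left(-14 - 4\right)^{2}}{5} = \frac{\left(-18\right)^{2}}{5} = \frac{1}{5} \cdot 324 = \frac{324}{5}$)
$- 459 r{\left(k \right)} s - 400 = - 459 \cdot \frac{324}{5} \cdot 11 - 400 = \left(-459\right) \frac{3564}{5} - 400 = - \frac{1635876}{5} - 400 = - \frac{1637876}{5}$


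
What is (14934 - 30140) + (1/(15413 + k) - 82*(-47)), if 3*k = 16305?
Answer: -236666495/20848 ≈ -11352.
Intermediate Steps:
k = 5435 (k = (⅓)*16305 = 5435)
(14934 - 30140) + (1/(15413 + k) - 82*(-47)) = (14934 - 30140) + (1/(15413 + 5435) - 82*(-47)) = -15206 + (1/20848 - 1*(-3854)) = -15206 + (1/20848 + 3854) = -15206 + 80348193/20848 = -236666495/20848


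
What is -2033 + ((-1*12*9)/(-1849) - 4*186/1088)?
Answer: -511383581/251464 ≈ -2033.6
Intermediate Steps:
-2033 + ((-1*12*9)/(-1849) - 4*186/1088) = -2033 + (-12*9*(-1/1849) - 744*1/1088) = -2033 + (-108*(-1/1849) - 93/136) = -2033 + (108/1849 - 93/136) = -2033 - 157269/251464 = -511383581/251464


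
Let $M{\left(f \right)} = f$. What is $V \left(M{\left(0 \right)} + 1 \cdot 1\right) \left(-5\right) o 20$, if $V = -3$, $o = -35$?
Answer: $-10500$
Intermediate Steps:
$V \left(M{\left(0 \right)} + 1 \cdot 1\right) \left(-5\right) o 20 = - 3 \left(0 + 1 \cdot 1\right) \left(-5\right) \left(-35\right) 20 = - 3 \left(0 + 1\right) \left(-5\right) \left(-35\right) 20 = \left(-3\right) 1 \left(-5\right) \left(-35\right) 20 = \left(-3\right) \left(-5\right) \left(-35\right) 20 = 15 \left(-35\right) 20 = \left(-525\right) 20 = -10500$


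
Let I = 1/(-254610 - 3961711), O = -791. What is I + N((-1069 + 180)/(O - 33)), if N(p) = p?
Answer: 3748308545/3474248504 ≈ 1.0789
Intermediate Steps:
I = -1/4216321 (I = 1/(-4216321) = -1/4216321 ≈ -2.3717e-7)
I + N((-1069 + 180)/(O - 33)) = -1/4216321 + (-1069 + 180)/(-791 - 33) = -1/4216321 - 889/(-824) = -1/4216321 - 889*(-1/824) = -1/4216321 + 889/824 = 3748308545/3474248504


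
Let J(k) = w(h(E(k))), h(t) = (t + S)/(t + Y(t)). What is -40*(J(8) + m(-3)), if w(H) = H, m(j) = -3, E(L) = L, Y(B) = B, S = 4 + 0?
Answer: 90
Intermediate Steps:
S = 4
h(t) = (4 + t)/(2*t) (h(t) = (t + 4)/(t + t) = (4 + t)/((2*t)) = (4 + t)*(1/(2*t)) = (4 + t)/(2*t))
J(k) = (4 + k)/(2*k)
-40*(J(8) + m(-3)) = -40*((½)*(4 + 8)/8 - 3) = -40*((½)*(⅛)*12 - 3) = -40*(¾ - 3) = -40*(-9/4) = 90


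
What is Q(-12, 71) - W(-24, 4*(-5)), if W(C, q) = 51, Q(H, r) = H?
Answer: -63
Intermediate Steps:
Q(-12, 71) - W(-24, 4*(-5)) = -12 - 1*51 = -12 - 51 = -63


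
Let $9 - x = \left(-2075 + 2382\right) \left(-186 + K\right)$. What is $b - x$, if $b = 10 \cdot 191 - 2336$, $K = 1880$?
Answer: $519623$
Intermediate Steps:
$x = -520049$ ($x = 9 - \left(-2075 + 2382\right) \left(-186 + 1880\right) = 9 - 307 \cdot 1694 = 9 - 520058 = -520049$)
$b = -426$ ($b = 1910 - 2336 = -426$)
$b - x = -426 - -520049 = -426 + 520049 = 519623$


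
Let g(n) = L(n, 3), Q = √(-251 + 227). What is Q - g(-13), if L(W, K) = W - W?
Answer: 2*I*√6 ≈ 4.899*I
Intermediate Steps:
L(W, K) = 0
Q = 2*I*√6 (Q = √(-24) = 2*I*√6 ≈ 4.899*I)
g(n) = 0
Q - g(-13) = 2*I*√6 - 1*0 = 2*I*√6 + 0 = 2*I*√6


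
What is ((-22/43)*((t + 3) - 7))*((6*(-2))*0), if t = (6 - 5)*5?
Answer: 0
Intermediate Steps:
t = 5 (t = 1*5 = 5)
((-22/43)*((t + 3) - 7))*((6*(-2))*0) = ((-22/43)*((5 + 3) - 7))*((6*(-2))*0) = ((-22*1/43)*(8 - 7))*(-12*0) = -22/43*1*0 = -22/43*0 = 0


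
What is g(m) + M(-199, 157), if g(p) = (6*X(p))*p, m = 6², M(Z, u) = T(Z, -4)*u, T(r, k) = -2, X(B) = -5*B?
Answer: -39194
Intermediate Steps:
M(Z, u) = -2*u
m = 36
g(p) = -30*p² (g(p) = (6*(-5*p))*p = (-30*p)*p = -30*p²)
g(m) + M(-199, 157) = -30*36² - 2*157 = -30*1296 - 314 = -38880 - 314 = -39194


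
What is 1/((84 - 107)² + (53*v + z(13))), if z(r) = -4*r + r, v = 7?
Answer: 1/861 ≈ 0.0011614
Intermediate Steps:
z(r) = -3*r
1/((84 - 107)² + (53*v + z(13))) = 1/((84 - 107)² + (53*7 - 3*13)) = 1/((-23)² + (371 - 39)) = 1/(529 + 332) = 1/861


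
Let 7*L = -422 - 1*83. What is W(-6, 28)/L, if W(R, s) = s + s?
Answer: -392/505 ≈ -0.77624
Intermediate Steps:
W(R, s) = 2*s
L = -505/7 (L = (-422 - 1*83)/7 = (-422 - 83)/7 = (1/7)*(-505) = -505/7 ≈ -72.143)
W(-6, 28)/L = (2*28)/(-505/7) = 56*(-7/505) = -392/505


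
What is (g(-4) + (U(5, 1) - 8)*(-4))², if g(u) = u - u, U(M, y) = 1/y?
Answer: 784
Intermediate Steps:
g(u) = 0
(g(-4) + (U(5, 1) - 8)*(-4))² = (0 + (1/1 - 8)*(-4))² = (0 + (1 - 8)*(-4))² = (0 - 7*(-4))² = (0 + 28)² = 28² = 784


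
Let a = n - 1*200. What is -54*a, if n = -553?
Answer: 40662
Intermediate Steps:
a = -753 (a = -553 - 1*200 = -553 - 200 = -753)
-54*a = -54*(-753) = 40662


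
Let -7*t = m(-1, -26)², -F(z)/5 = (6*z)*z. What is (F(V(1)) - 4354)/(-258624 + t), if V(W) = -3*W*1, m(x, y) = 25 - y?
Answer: 32368/1812969 ≈ 0.017854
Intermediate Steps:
V(W) = -3*W
F(z) = -30*z² (F(z) = -5*6*z*z = -30*z²)
t = -2601/7 (t = -(25 - 1*(-26))²/7 = -(25 + 26)²/7 = -⅐*51² = -⅐*2601 = -2601/7 ≈ -371.57)
(F(V(1)) - 4354)/(-258624 + t) = (-30*(-3*1)² - 4354)/(-258624 - 2601/7) = (-30*(-3)² - 4354)/(-1812969/7) = (-30*9 - 4354)*(-7/1812969) = (-270 - 4354)*(-7/1812969) = -4624*(-7/1812969) = 32368/1812969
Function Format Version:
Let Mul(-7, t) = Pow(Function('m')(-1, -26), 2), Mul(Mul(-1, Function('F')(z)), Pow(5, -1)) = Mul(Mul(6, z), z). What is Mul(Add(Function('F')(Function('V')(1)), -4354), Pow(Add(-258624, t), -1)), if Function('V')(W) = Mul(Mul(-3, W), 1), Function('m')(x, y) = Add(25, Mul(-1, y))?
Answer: Rational(32368, 1812969) ≈ 0.017854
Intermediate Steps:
Function('V')(W) = Mul(-3, W)
Function('F')(z) = Mul(-30, Pow(z, 2)) (Function('F')(z) = Mul(-5, Mul(Mul(6, z), z)) = Mul(-5, Mul(6, Pow(z, 2))) = Mul(-30, Pow(z, 2)))
t = Rational(-2601, 7) (t = Mul(Rational(-1, 7), Pow(Add(25, Mul(-1, -26)), 2)) = Mul(Rational(-1, 7), Pow(Add(25, 26), 2)) = Mul(Rational(-1, 7), Pow(51, 2)) = Mul(Rational(-1, 7), 2601) = Rational(-2601, 7) ≈ -371.57)
Mul(Add(Function('F')(Function('V')(1)), -4354), Pow(Add(-258624, t), -1)) = Mul(Add(Mul(-30, Pow(Mul(-3, 1), 2)), -4354), Pow(Add(-258624, Rational(-2601, 7)), -1)) = Mul(Add(Mul(-30, Pow(-3, 2)), -4354), Pow(Rational(-1812969, 7), -1)) = Mul(Add(Mul(-30, 9), -4354), Rational(-7, 1812969)) = Mul(Add(-270, -4354), Rational(-7, 1812969)) = Mul(-4624, Rational(-7, 1812969)) = Rational(32368, 1812969)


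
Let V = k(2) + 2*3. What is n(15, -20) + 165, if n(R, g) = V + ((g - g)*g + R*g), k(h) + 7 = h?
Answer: -134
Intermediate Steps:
k(h) = -7 + h
V = 1 (V = (-7 + 2) + 2*3 = -5 + 6 = 1)
n(R, g) = 1 + R*g (n(R, g) = 1 + ((g - g)*g + R*g) = 1 + (0*g + R*g) = 1 + (0 + R*g) = 1 + R*g)
n(15, -20) + 165 = (1 + 15*(-20)) + 165 = (1 - 300) + 165 = -299 + 165 = -134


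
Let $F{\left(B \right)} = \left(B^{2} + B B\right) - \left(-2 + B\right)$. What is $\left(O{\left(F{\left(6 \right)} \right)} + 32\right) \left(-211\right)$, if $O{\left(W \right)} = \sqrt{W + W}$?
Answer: $-6752 - 422 \sqrt{34} \approx -9212.7$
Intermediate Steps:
$F{\left(B \right)} = 2 - B + 2 B^{2}$ ($F{\left(B \right)} = \left(B^{2} + B^{2}\right) - \left(-2 + B\right) = 2 B^{2} - \left(-2 + B\right) = 2 - B + 2 B^{2}$)
$O{\left(W \right)} = \sqrt{2} \sqrt{W}$ ($O{\left(W \right)} = \sqrt{2 W} = \sqrt{2} \sqrt{W}$)
$\left(O{\left(F{\left(6 \right)} \right)} + 32\right) \left(-211\right) = \left(\sqrt{2} \sqrt{2 - 6 + 2 \cdot 6^{2}} + 32\right) \left(-211\right) = \left(\sqrt{2} \sqrt{2 - 6 + 2 \cdot 36} + 32\right) \left(-211\right) = \left(\sqrt{2} \sqrt{2 - 6 + 72} + 32\right) \left(-211\right) = \left(\sqrt{2} \sqrt{68} + 32\right) \left(-211\right) = \left(\sqrt{2} \cdot 2 \sqrt{17} + 32\right) \left(-211\right) = \left(2 \sqrt{34} + 32\right) \left(-211\right) = \left(32 + 2 \sqrt{34}\right) \left(-211\right) = -6752 - 422 \sqrt{34}$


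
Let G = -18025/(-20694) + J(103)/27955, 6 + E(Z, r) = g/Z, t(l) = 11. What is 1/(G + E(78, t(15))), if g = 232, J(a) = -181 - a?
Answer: -2506836670/5426736831 ≈ -0.46194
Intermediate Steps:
E(Z, r) = -6 + 232/Z
G = 498011779/578500770 (G = -18025/(-20694) + (-181 - 1*103)/27955 = -18025*(-1/20694) + (-181 - 103)*(1/27955) = 18025/20694 - 284*1/27955 = 18025/20694 - 284/27955 = 498011779/578500770 ≈ 0.86087)
1/(G + E(78, t(15))) = 1/(498011779/578500770 + (-6 + 232/78)) = 1/(498011779/578500770 + (-6 + 232*(1/78))) = 1/(498011779/578500770 + (-6 + 116/39)) = 1/(498011779/578500770 - 118/39) = 1/(-5426736831/2506836670) = -2506836670/5426736831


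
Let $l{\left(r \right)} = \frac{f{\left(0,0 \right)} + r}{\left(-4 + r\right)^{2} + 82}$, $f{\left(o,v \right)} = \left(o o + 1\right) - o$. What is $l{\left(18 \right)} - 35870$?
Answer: $- \frac{9971841}{278} \approx -35870.0$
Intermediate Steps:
$f{\left(o,v \right)} = 1 + o^{2} - o$ ($f{\left(o,v \right)} = \left(o^{2} + 1\right) - o = \left(1 + o^{2}\right) - o = 1 + o^{2} - o$)
$l{\left(r \right)} = \frac{1 + r}{82 + \left(-4 + r\right)^{2}}$ ($l{\left(r \right)} = \frac{\left(1 + 0^{2} - 0\right) + r}{\left(-4 + r\right)^{2} + 82} = \frac{\left(1 + 0 + 0\right) + r}{82 + \left(-4 + r\right)^{2}} = \frac{1 + r}{82 + \left(-4 + r\right)^{2}}$)
$l{\left(18 \right)} - 35870 = \frac{1 + 18}{82 + \left(-4 + 18\right)^{2}} - 35870 = \frac{1}{82 + 14^{2}} \cdot 19 - 35870 = \frac{1}{82 + 196} \cdot 19 - 35870 = \frac{1}{278} \cdot 19 - 35870 = \frac{19}{278} - 35870 = - \frac{9971841}{278}$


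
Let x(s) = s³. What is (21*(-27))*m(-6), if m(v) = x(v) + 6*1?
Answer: 119070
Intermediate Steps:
m(v) = 6 + v³ (m(v) = v³ + 6*1 = v³ + 6 = 6 + v³)
(21*(-27))*m(-6) = (21*(-27))*(6 + (-6)³) = -567*(6 - 216) = -567*(-210) = 119070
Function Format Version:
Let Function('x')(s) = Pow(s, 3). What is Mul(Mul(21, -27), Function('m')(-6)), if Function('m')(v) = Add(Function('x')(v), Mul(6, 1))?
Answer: 119070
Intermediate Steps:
Function('m')(v) = Add(6, Pow(v, 3)) (Function('m')(v) = Add(Pow(v, 3), Mul(6, 1)) = Add(Pow(v, 3), 6) = Add(6, Pow(v, 3)))
Mul(Mul(21, -27), Function('m')(-6)) = Mul(Mul(21, -27), Add(6, Pow(-6, 3))) = Mul(-567, Add(6, -216)) = Mul(-567, -210) = 119070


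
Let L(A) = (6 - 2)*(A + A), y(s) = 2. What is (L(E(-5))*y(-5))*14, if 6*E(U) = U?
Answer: -560/3 ≈ -186.67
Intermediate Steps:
E(U) = U/6
L(A) = 8*A (L(A) = 4*(2*A) = 8*A)
(L(E(-5))*y(-5))*14 = ((8*((⅙)*(-5)))*2)*14 = ((8*(-⅚))*2)*14 = -20/3*2*14 = -40/3*14 = -560/3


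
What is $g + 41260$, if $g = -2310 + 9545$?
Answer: $48495$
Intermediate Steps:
$g = 7235$
$g + 41260 = 7235 + 41260 = 48495$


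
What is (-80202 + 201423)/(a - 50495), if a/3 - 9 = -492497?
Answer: -121221/1527959 ≈ -0.079335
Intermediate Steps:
a = -1477464 (a = 27 + 3*(-492497) = 27 - 1477491 = -1477464)
(-80202 + 201423)/(a - 50495) = (-80202 + 201423)/(-1477464 - 50495) = 121221/(-1527959) = 121221*(-1/1527959) = -121221/1527959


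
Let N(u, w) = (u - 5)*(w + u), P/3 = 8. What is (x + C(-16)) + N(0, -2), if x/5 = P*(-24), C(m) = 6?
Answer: -2864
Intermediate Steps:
P = 24 (P = 3*8 = 24)
x = -2880 (x = 5*(24*(-24)) = 5*(-576) = -2880)
N(u, w) = (-5 + u)*(u + w)
(x + C(-16)) + N(0, -2) = (-2880 + 6) + (0² - 5*0 - 5*(-2) + 0*(-2)) = -2874 + (0 + 0 + 10 + 0) = -2874 + 10 = -2864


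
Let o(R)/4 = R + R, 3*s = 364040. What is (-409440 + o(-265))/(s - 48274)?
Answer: -617340/109609 ≈ -5.6322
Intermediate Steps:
s = 364040/3 (s = (⅓)*364040 = 364040/3 ≈ 1.2135e+5)
o(R) = 8*R (o(R) = 4*(R + R) = 4*(2*R) = 8*R)
(-409440 + o(-265))/(s - 48274) = (-409440 + 8*(-265))/(364040/3 - 48274) = (-409440 - 2120)/(219218/3) = -411560*3/219218 = -617340/109609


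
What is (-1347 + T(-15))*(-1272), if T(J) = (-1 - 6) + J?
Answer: 1741368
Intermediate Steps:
T(J) = -7 + J
(-1347 + T(-15))*(-1272) = (-1347 + (-7 - 15))*(-1272) = (-1347 - 22)*(-1272) = -1369*(-1272) = 1741368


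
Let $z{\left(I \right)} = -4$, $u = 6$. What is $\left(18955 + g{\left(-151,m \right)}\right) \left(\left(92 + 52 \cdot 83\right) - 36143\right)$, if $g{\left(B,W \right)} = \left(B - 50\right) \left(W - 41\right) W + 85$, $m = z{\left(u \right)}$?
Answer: $543937900$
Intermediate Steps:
$m = -4$
$g{\left(B,W \right)} = 85 + W \left(-50 + B\right) \left(-41 + W\right)$ ($g{\left(B,W \right)} = \left(-50 + B\right) \left(-41 + W\right) W + 85 = W \left(-50 + B\right) \left(-41 + W\right) + 85 = 85 + W \left(-50 + B\right) \left(-41 + W\right)$)
$\left(18955 + g{\left(-151,m \right)}\right) \left(\left(92 + 52 \cdot 83\right) - 36143\right) = \left(18955 - \left(8115 + 3216 + 24764\right)\right) \left(\left(92 + 52 \cdot 83\right) - 36143\right) = \left(18955 - 36095\right) \left(\left(92 + 4316\right) - 36143\right) = \left(18955 - 36095\right) \left(4408 - 36143\right) = \left(18955 - 36095\right) \left(-31735\right) = \left(-17140\right) \left(-31735\right) = 543937900$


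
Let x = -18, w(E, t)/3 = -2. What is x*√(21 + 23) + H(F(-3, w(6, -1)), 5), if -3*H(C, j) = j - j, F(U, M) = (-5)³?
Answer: -36*√11 ≈ -119.40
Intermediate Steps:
w(E, t) = -6 (w(E, t) = 3*(-2) = -6)
F(U, M) = -125
H(C, j) = 0 (H(C, j) = -(j - j)/3 = -⅓*0 = 0)
x*√(21 + 23) + H(F(-3, w(6, -1)), 5) = -18*√(21 + 23) + 0 = -36*√11 + 0 = -36*√11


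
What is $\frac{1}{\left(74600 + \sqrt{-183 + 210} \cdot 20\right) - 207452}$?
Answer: $- \frac{11071}{1470803592} - \frac{5 \sqrt{3}}{1470803592} \approx -7.5331 \cdot 10^{-6}$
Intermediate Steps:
$\frac{1}{\left(74600 + \sqrt{-183 + 210} \cdot 20\right) - 207452} = \frac{1}{\left(74600 + \sqrt{27} \cdot 20\right) + \left(-307864 + 100412\right)} = \frac{1}{\left(74600 + 3 \sqrt{3} \cdot 20\right) - 207452} = \frac{1}{\left(74600 + 60 \sqrt{3}\right) - 207452} = \frac{1}{-132852 + 60 \sqrt{3}}$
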